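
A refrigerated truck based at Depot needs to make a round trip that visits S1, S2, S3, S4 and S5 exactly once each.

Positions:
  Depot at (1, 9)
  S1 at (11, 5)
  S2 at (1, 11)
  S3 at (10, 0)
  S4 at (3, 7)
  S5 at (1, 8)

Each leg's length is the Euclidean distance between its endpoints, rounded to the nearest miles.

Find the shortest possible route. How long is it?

Minimum total distance: 32 miles.

With 5 stops there are 5!/2 = 60 distinct round trips (a route and its reverse cost the same).
Depot-S1-S2-S3-S4-S5-Depot: 11+12+14+10+2+1 = 50
Depot-S1-S2-S3-S5-S4-Depot: 11+12+14+12+2+3 = 54
Depot-S1-S2-S4-S3-S5-Depot: 11+12+4+10+12+1 = 50
Depot-S1-S2-S4-S5-S3-Depot: 11+12+4+2+12+13 = 54
Depot-S1-S2-S5-S3-S4-Depot: 11+12+3+12+10+3 = 51
Depot-S1-S2-S5-S4-S3-Depot: 11+12+3+2+10+13 = 51
Depot-S1-S3-S2-S4-S5-Depot: 11+5+14+4+2+1 = 37
Depot-S1-S3-S2-S5-S4-Depot: 11+5+14+3+2+3 = 38
Depot-S1-S3-S4-S2-S5-Depot: 11+5+10+4+3+1 = 34
Depot-S1-S3-S4-S5-S2-Depot: 11+5+10+2+3+2 = 33
Depot-S1-S3-S5-S2-S4-Depot: 11+5+12+3+4+3 = 38
Depot-S1-S3-S5-S4-S2-Depot: 11+5+12+2+4+2 = 36
Depot-S1-S4-S2-S3-S5-Depot: 11+8+4+14+12+1 = 50
Depot-S1-S4-S2-S5-S3-Depot: 11+8+4+3+12+13 = 51
… (46 more)
Depot-S2-S1-S3-S4-S5-Depot: 2+12+5+10+2+1 = 32  ← best
The minimum is 32.
One optimal route: Depot → S2 → S1 → S3 → S4 → S5 → Depot (or its reverse).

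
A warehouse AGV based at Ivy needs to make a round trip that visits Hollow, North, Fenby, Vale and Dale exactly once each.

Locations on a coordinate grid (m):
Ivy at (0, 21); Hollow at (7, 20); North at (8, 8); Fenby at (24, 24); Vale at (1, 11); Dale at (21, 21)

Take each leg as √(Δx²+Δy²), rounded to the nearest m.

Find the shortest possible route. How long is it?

Ivy-Hollow-North-Fenby-Vale-Dale-Ivy: 7+12+23+26+22+21 = 111
Ivy-Hollow-North-Fenby-Dale-Vale-Ivy: 7+12+23+4+22+10 = 78
Ivy-Hollow-North-Vale-Fenby-Dale-Ivy: 7+12+8+26+4+21 = 78
Ivy-Hollow-North-Vale-Dale-Fenby-Ivy: 7+12+8+22+4+24 = 77
Ivy-Hollow-North-Dale-Fenby-Vale-Ivy: 7+12+18+4+26+10 = 77
Ivy-Hollow-North-Dale-Vale-Fenby-Ivy: 7+12+18+22+26+24 = 109
Ivy-Hollow-Fenby-North-Vale-Dale-Ivy: 7+17+23+8+22+21 = 98
Ivy-Hollow-Fenby-North-Dale-Vale-Ivy: 7+17+23+18+22+10 = 97
Ivy-Hollow-Fenby-Vale-North-Dale-Ivy: 7+17+26+8+18+21 = 97
Ivy-Hollow-Fenby-Vale-Dale-North-Ivy: 7+17+26+22+18+15 = 105
Ivy-Hollow-Fenby-Dale-North-Vale-Ivy: 7+17+4+18+8+10 = 64
Ivy-Hollow-Fenby-Dale-Vale-North-Ivy: 7+17+4+22+8+15 = 73
Ivy-Hollow-Vale-North-Fenby-Dale-Ivy: 7+11+8+23+4+21 = 74
Ivy-Hollow-Vale-North-Dale-Fenby-Ivy: 7+11+8+18+4+24 = 72
… (46 more)
The minimum is 64.
One optimal route: Ivy → Hollow → Fenby → Dale → North → Vale → Ivy (or its reverse).

64 m — the shortest possible round trip.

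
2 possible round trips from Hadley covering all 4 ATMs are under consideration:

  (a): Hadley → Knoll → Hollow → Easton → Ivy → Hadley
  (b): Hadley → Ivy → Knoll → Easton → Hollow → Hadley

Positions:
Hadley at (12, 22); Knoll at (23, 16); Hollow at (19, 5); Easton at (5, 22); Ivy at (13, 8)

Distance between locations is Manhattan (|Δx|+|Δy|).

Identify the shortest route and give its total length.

Shortest is (a), total 100.

(a): 17 + 15 + 31 + 22 + 15 = 100
(b): 15 + 18 + 24 + 31 + 24 = 112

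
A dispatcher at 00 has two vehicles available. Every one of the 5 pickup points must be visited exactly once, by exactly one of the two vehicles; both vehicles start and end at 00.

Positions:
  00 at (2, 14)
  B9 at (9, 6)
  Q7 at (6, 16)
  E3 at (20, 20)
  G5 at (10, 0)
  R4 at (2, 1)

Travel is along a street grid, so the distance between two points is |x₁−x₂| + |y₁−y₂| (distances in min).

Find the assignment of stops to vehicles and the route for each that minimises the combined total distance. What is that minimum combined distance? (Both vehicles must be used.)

Minimum combined distance: 90 min.

There are 2^4 − 1 = 15 ways to divide the 5 stops into two non-empty groups. For each, the best each vehicle can do is its own shortest tour through its group:
  {B9} + {Q7, E3, G5, R4}: 30 + 76 = 106
  {Q7} + {B9, E3, G5, R4}: 12 + 78 = 90
  {B9, Q7} + {E3, G5, R4}: 34 + 76 = 110
  {E3} + {B9, Q7, G5, R4}: 48 + 48 = 96
  {B9, E3} + {Q7, G5, R4}: 64 + 48 = 112
  {Q7, E3} + {B9, G5, R4}: 48 + 44 = 92
  … (15 splits in total)
Best: vehicle 1 00 → Q7 → 00 = 12; vehicle 2 00 → E3 → B9 → G5 → R4 → 00 = 78; combined 90.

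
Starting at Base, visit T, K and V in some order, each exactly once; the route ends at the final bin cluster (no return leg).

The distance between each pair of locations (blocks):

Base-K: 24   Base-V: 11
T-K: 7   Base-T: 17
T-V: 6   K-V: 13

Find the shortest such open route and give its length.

24 blocks — the minimum one-way total.

There are 3! = 6 possible orderings.
Base → T → K → V: 17+7+13 = 37
Base → T → V → K: 17+6+13 = 36
Base → K → T → V: 24+7+6 = 37
Base → K → V → T: 24+13+6 = 43
Base → V → T → K: 11+6+7 = 24
Base → V → K → T: 11+13+7 = 31
The minimum is 24.
One shortest path: Base → V → T → K.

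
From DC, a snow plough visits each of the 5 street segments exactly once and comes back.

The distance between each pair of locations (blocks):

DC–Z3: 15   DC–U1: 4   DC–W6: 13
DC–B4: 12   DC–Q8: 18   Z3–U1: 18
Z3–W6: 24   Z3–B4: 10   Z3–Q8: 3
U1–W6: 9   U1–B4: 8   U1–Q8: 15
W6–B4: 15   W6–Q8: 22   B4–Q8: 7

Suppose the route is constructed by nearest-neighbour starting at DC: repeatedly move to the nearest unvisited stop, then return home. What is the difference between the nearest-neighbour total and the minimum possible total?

From DC: U1=4, B4=12, W6=13, Z3=15, Q8=18 → choose U1 (4).
From U1: B4=8, W6=9, Q8=15, Z3=18 → choose B4 (8).
From B4: Q8=7, Z3=10, W6=15 → choose Q8 (7).
From Q8: Z3=3, W6=22 → choose Z3 (3).
From Z3: W6=24 → choose W6 (24).
NN route DC → U1 → B4 → Q8 → Z3 → W6 → DC costs 59.
Optimal: DC → Z3 → Q8 → B4 → W6 → U1 → DC costs 53 (by enumerating all 60 distinct tours).
Excess = 59 − 53 = 6.

Excess over optimum: 6 blocks.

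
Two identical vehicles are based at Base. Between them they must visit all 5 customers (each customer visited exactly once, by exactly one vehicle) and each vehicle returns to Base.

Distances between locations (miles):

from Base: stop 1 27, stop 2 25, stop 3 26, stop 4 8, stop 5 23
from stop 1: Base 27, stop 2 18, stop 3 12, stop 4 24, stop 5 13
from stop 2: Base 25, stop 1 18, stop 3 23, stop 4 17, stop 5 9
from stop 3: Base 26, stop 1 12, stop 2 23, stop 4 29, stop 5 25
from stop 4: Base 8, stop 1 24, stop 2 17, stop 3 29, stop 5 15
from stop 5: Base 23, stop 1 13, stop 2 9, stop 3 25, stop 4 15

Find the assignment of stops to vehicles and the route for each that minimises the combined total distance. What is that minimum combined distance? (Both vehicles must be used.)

There are 2^4 − 1 = 15 ways to divide the 5 stops into two non-empty groups. For each, the best each vehicle can do is its own shortest tour through its group:
  {stop 1} + {stop 2, stop 3, stop 4, stop 5}: 54 + 81 = 135
  {stop 2} + {stop 1, stop 3, stop 4, stop 5}: 50 + 74 = 124
  {stop 1, stop 2} + {stop 3, stop 4, stop 5}: 70 + 74 = 144
  {stop 3} + {stop 1, stop 2, stop 4, stop 5}: 52 + 74 = 126
  {stop 1, stop 3} + {stop 2, stop 4, stop 5}: 65 + 57 = 122
  {stop 2, stop 3} + {stop 1, stop 4, stop 5}: 74 + 63 = 137
  … (15 splits in total)
  {stop 4} + {stop 1, stop 2, stop 3, stop 5}: 16 + 85 = 101  ← best
Best: vehicle 1 Base → stop 4 → Base = 16; vehicle 2 Base → stop 2 → stop 5 → stop 1 → stop 3 → Base = 85; combined 101.

Minimum combined distance: 101 miles.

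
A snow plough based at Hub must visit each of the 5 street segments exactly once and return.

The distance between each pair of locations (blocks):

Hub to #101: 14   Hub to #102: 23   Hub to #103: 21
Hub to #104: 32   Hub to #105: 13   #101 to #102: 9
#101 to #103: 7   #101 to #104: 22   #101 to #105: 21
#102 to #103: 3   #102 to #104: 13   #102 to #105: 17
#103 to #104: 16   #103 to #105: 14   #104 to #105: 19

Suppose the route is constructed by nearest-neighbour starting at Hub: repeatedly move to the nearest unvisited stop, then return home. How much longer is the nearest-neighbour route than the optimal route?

The nearest-neighbour route is 24 blocks longer than optimal.

Hub: #105=13, #101=14, #103=21, #102=23, #104=32 ⇒ #105
#105: #103=14, #102=17, #104=19, #101=21 ⇒ #103
#103: #102=3, #101=7, #104=16 ⇒ #102
#102: #101=9, #104=13 ⇒ #101
#101: #104=22 ⇒ #104
NN route Hub → #105 → #103 → #102 → #101 → #104 → Hub costs 93.
Optimal: Hub → #101 → #103 → #102 → #104 → #105 → Hub costs 69 (by enumerating all 60 distinct tours).
Excess = 93 − 69 = 24.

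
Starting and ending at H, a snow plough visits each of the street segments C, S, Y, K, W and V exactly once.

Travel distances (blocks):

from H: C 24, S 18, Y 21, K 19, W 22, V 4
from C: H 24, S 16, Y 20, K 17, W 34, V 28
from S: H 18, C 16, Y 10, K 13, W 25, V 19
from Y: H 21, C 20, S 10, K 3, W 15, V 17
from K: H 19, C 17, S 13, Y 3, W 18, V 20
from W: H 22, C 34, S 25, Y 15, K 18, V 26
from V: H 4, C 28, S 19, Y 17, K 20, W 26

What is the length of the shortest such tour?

H-C-S-Y-K-W-V-H: 24+16+10+3+18+26+4 = 101
H-C-S-Y-K-V-W-H: 24+16+10+3+20+26+22 = 121
H-C-S-Y-W-K-V-H: 24+16+10+15+18+20+4 = 107
H-C-S-Y-W-V-K-H: 24+16+10+15+26+20+19 = 130
H-C-S-Y-V-K-W-H: 24+16+10+17+20+18+22 = 127
H-C-S-Y-V-W-K-H: 24+16+10+17+26+18+19 = 130
H-C-S-K-Y-W-V-H: 24+16+13+3+15+26+4 = 101
H-C-S-K-Y-V-W-H: 24+16+13+3+17+26+22 = 121
… (352 more)
H-W-Y-K-C-S-V-H: 22+15+3+17+16+19+4 = 96  ← best
The minimum is 96.
One optimal route: H → W → Y → K → C → S → V → H (or its reverse).

Shortest round trip = 96 blocks.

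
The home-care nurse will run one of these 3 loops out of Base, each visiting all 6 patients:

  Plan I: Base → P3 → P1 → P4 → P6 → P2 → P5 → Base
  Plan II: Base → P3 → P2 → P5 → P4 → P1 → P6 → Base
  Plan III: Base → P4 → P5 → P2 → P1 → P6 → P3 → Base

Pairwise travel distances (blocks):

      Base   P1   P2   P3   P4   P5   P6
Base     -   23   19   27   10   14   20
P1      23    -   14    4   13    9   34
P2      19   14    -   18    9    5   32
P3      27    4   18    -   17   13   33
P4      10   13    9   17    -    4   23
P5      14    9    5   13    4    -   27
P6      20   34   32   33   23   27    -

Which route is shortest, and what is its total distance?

Plan I: 27 + 4 + 13 + 23 + 32 + 5 + 14 = 118
Plan II: 27 + 18 + 5 + 4 + 13 + 34 + 20 = 121
Plan III: 10 + 4 + 5 + 14 + 34 + 33 + 27 = 127

Shortest is Plan I, total 118 blocks.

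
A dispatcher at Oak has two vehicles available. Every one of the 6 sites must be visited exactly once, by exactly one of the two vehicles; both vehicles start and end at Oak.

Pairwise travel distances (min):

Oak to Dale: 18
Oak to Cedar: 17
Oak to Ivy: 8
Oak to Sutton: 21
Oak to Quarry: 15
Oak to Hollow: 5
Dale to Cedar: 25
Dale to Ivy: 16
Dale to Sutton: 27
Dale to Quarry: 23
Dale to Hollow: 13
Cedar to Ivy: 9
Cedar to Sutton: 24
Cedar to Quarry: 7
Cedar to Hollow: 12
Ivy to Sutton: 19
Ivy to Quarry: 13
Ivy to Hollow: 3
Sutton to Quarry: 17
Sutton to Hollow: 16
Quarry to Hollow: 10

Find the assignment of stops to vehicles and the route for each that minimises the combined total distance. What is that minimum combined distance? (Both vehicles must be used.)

There are 2^5 − 1 = 31 ways to divide the 6 stops into two non-empty groups. For each, the best each vehicle can do is its own shortest tour through its group:
  {Dale} + {Cedar, Ivy, Sutton, Quarry, Hollow}: 36 + 62 = 98
  {Cedar} + {Dale, Ivy, Sutton, Quarry, Hollow}: 34 + 83 = 117
  {Dale, Cedar} + {Ivy, Sutton, Quarry, Hollow}: 60 + 59 = 119
  {Ivy} + {Dale, Cedar, Sutton, Quarry, Hollow}: 16 + 86 = 102
  {Dale, Ivy} + {Cedar, Sutton, Quarry, Hollow}: 42 + 62 = 104
  {Cedar, Ivy} + {Dale, Sutton, Quarry, Hollow}: 34 + 77 = 111
  … (31 splits in total)
  {Dale, Cedar, Ivy, Sutton, Quarry} + {Hollow}: 86 + 10 = 96  ← best
Best: vehicle 1 Oak → Dale → Sutton → Quarry → Cedar → Ivy → Oak = 86; vehicle 2 Oak → Hollow → Oak = 10; combined 96.

Minimum combined distance: 96 min.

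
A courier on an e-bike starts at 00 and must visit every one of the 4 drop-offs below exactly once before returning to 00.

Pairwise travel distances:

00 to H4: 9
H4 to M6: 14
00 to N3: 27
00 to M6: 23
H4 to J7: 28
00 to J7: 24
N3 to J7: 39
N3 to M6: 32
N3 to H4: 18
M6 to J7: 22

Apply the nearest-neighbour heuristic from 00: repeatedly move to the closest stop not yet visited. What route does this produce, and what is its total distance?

From 00: distances to unvisited — H4=9, M6=23, J7=24, N3=27. Nearest is H4 (9).
From H4: distances to unvisited — M6=14, N3=18, J7=28. Nearest is M6 (14).
From M6: distances to unvisited — J7=22, N3=32. Nearest is J7 (22).
From J7: distances to unvisited — N3=39. Nearest is N3 (39).
Return N3→00: 27.
Total = 9 + 14 + 22 + 39 + 27 = 111.

Nearest-neighbour total = 111; route 00 → H4 → M6 → J7 → N3 → 00.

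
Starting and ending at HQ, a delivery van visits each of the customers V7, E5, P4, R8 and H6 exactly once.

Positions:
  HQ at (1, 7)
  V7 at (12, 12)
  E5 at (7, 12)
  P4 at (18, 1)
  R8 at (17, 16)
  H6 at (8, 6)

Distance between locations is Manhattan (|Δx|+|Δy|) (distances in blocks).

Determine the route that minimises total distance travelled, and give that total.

Shortest round trip = 64 blocks.

There are 60 distinct closed tours to check (reversals are equivalent).
HQ-V7-E5-P4-R8-H6-HQ: 16+5+22+16+19+8 = 86
HQ-V7-E5-P4-H6-R8-HQ: 16+5+22+15+19+25 = 102
HQ-V7-E5-R8-P4-H6-HQ: 16+5+14+16+15+8 = 74
HQ-V7-E5-R8-H6-P4-HQ: 16+5+14+19+15+23 = 92
HQ-V7-E5-H6-P4-R8-HQ: 16+5+7+15+16+25 = 84
HQ-V7-E5-H6-R8-P4-HQ: 16+5+7+19+16+23 = 86
HQ-V7-P4-E5-R8-H6-HQ: 16+17+22+14+19+8 = 96
HQ-V7-P4-E5-H6-R8-HQ: 16+17+22+7+19+25 = 106
HQ-V7-P4-R8-E5-H6-HQ: 16+17+16+14+7+8 = 78
HQ-V7-P4-R8-H6-E5-HQ: 16+17+16+19+7+11 = 86
HQ-V7-P4-H6-E5-R8-HQ: 16+17+15+7+14+25 = 94
HQ-V7-P4-H6-R8-E5-HQ: 16+17+15+19+14+11 = 92
HQ-V7-R8-E5-P4-H6-HQ: 16+9+14+22+15+8 = 84
HQ-V7-R8-E5-H6-P4-HQ: 16+9+14+7+15+23 = 84
… (46 more)
HQ-E5-V7-R8-P4-H6-HQ: 11+5+9+16+15+8 = 64  ← best
The minimum is 64.
One optimal route: HQ → E5 → V7 → R8 → P4 → H6 → HQ (or its reverse).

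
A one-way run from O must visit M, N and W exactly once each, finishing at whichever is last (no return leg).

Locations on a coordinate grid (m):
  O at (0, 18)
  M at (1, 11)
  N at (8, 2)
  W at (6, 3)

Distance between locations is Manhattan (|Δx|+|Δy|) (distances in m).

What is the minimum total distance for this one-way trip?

24 m — the minimum one-way total.

There are 3! = 6 possible orderings.
O→M→N→W: 8+16+3 = 27
O→M→W→N: 8+13+3 = 24
O→N→M→W: 24+16+13 = 53
O→N→W→M: 24+3+13 = 40
O→W→M→N: 21+13+16 = 50
O→W→N→M: 21+3+16 = 40
The minimum is 24.
One shortest path: O → M → W → N.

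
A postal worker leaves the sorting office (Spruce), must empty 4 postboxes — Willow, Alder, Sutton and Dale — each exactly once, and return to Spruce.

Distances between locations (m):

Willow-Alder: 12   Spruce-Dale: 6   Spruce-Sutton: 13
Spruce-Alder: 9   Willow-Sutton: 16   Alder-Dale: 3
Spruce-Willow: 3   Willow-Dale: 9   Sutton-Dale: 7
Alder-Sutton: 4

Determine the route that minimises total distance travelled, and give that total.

32 m — the shortest possible round trip.

With 4 stops there are 4!/2 = 12 distinct round trips (a route and its reverse cost the same).
Spruce - Willow - Alder - Sutton - Dale - Spruce: 3+12+4+7+6 = 32
Spruce - Willow - Alder - Dale - Sutton - Spruce: 3+12+3+7+13 = 38
Spruce - Willow - Sutton - Alder - Dale - Spruce: 3+16+4+3+6 = 32
Spruce - Willow - Sutton - Dale - Alder - Spruce: 3+16+7+3+9 = 38
Spruce - Willow - Dale - Alder - Sutton - Spruce: 3+9+3+4+13 = 32
Spruce - Willow - Dale - Sutton - Alder - Spruce: 3+9+7+4+9 = 32
Spruce - Alder - Willow - Sutton - Dale - Spruce: 9+12+16+7+6 = 50
Spruce - Alder - Willow - Dale - Sutton - Spruce: 9+12+9+7+13 = 50
Spruce - Alder - Sutton - Willow - Dale - Spruce: 9+4+16+9+6 = 44
Spruce - Alder - Dale - Willow - Sutton - Spruce: 9+3+9+16+13 = 50
Spruce - Sutton - Willow - Alder - Dale - Spruce: 13+16+12+3+6 = 50
Spruce - Sutton - Alder - Willow - Dale - Spruce: 13+4+12+9+6 = 44
The minimum is 32.
One optimal route: Spruce → Willow → Alder → Sutton → Dale → Spruce (or its reverse).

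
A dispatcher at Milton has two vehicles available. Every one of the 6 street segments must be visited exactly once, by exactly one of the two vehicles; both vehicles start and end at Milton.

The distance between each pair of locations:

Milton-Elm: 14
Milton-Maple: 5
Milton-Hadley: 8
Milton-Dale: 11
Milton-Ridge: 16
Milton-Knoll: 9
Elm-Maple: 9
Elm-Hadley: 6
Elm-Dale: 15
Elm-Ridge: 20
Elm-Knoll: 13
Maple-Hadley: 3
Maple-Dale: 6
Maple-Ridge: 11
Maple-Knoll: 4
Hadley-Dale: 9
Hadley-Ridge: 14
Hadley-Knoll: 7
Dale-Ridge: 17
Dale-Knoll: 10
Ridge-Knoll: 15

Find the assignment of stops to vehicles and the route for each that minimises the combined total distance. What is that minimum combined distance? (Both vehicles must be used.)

Check every non-empty split of the stops between the two vehicles; for each half take its own optimal tour:
  {Elm} + {Maple, Hadley, Dale, Ridge, Knoll}: 28 + 58 = 86
  {Maple} + {Elm, Hadley, Dale, Ridge, Knoll}: 10 + 70 = 80
  {Elm, Maple} + {Hadley, Dale, Ridge, Knoll}: 28 + 58 = 86
  {Hadley} + {Elm, Maple, Dale, Ridge, Knoll}: 16 + 70 = 86
  {Elm, Hadley} + {Maple, Dale, Ridge, Knoll}: 28 + 52 = 80
  {Maple, Hadley} + {Elm, Dale, Ridge, Knoll}: 16 + 70 = 86
  … (31 splits in total)
Best: vehicle 1 Milton → Maple → Milton = 10; vehicle 2 Milton → Elm → Hadley → Dale → Ridge → Knoll → Milton = 70; combined 80.

Minimum combined distance: 80.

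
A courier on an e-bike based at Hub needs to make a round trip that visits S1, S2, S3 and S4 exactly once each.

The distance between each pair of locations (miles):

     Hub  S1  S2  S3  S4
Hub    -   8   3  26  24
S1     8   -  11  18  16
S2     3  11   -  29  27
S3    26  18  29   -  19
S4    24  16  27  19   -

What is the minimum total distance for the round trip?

Shortest round trip = 75 miles.

With 4 stops there are 4!/2 = 12 distinct round trips (a route and its reverse cost the same).
Hub-S1-S2-S3-S4-Hub: 8+11+29+19+24 = 91
Hub-S1-S2-S4-S3-Hub: 8+11+27+19+26 = 91
Hub-S1-S3-S2-S4-Hub: 8+18+29+27+24 = 106
Hub-S1-S3-S4-S2-Hub: 8+18+19+27+3 = 75
Hub-S1-S4-S2-S3-Hub: 8+16+27+29+26 = 106
Hub-S1-S4-S3-S2-Hub: 8+16+19+29+3 = 75
Hub-S2-S1-S3-S4-Hub: 3+11+18+19+24 = 75
Hub-S2-S1-S4-S3-Hub: 3+11+16+19+26 = 75
Hub-S2-S3-S1-S4-Hub: 3+29+18+16+24 = 90
Hub-S2-S4-S1-S3-Hub: 3+27+16+18+26 = 90
Hub-S3-S1-S2-S4-Hub: 26+18+11+27+24 = 106
Hub-S3-S2-S1-S4-Hub: 26+29+11+16+24 = 106
The minimum is 75.
One optimal route: Hub → S1 → S3 → S4 → S2 → Hub (or its reverse).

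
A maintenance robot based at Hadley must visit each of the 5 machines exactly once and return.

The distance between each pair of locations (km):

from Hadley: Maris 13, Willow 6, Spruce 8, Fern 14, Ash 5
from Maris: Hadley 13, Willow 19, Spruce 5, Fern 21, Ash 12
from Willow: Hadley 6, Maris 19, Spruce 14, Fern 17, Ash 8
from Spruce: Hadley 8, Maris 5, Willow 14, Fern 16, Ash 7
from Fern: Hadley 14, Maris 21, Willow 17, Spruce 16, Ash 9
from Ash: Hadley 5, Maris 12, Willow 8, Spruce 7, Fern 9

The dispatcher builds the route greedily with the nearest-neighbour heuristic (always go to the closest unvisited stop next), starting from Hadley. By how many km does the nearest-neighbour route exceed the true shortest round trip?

10 km longer than the optimal tour.

From Hadley: Ash=5, Willow=6, Spruce=8, Maris=13, Fern=14 → choose Ash (5).
From Ash: Spruce=7, Willow=8, Fern=9, Maris=12 → choose Spruce (7).
From Spruce: Maris=5, Willow=14, Fern=16 → choose Maris (5).
From Maris: Willow=19, Fern=21 → choose Willow (19).
From Willow: Fern=17 → choose Fern (17).
NN route Hadley → Ash → Spruce → Maris → Willow → Fern → Hadley costs 67.
Optimal: Hadley → Maris → Spruce → Fern → Ash → Willow → Hadley costs 57 (by enumerating all 60 distinct tours).
Excess = 67 − 57 = 10.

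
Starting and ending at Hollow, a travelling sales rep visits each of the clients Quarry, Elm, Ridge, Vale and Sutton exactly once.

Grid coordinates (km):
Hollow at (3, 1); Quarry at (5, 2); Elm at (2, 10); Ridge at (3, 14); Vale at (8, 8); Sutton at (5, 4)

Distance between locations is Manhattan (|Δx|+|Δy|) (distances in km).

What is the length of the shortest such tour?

Minimum total distance: 38 km.

There are 60 distinct closed tours to check (reversals are equivalent).
Hollow→Quarry→Elm→Ridge→Vale→Sutton→Hollow: 3+11+5+11+7+5 = 42
Hollow→Quarry→Elm→Ridge→Sutton→Vale→Hollow: 3+11+5+12+7+12 = 50
Hollow→Quarry→Elm→Vale→Ridge→Sutton→Hollow: 3+11+8+11+12+5 = 50
Hollow→Quarry→Elm→Vale→Sutton→Ridge→Hollow: 3+11+8+7+12+13 = 54
Hollow→Quarry→Elm→Sutton→Ridge→Vale→Hollow: 3+11+9+12+11+12 = 58
Hollow→Quarry→Elm→Sutton→Vale→Ridge→Hollow: 3+11+9+7+11+13 = 54
Hollow→Quarry→Ridge→Elm→Vale→Sutton→Hollow: 3+14+5+8+7+5 = 42
Hollow→Quarry→Ridge→Elm→Sutton→Vale→Hollow: 3+14+5+9+7+12 = 50
Hollow→Quarry→Ridge→Vale→Elm→Sutton→Hollow: 3+14+11+8+9+5 = 50
Hollow→Quarry→Ridge→Vale→Sutton→Elm→Hollow: 3+14+11+7+9+10 = 54
Hollow→Quarry→Ridge→Sutton→Elm→Vale→Hollow: 3+14+12+9+8+12 = 58
Hollow→Quarry→Ridge→Sutton→Vale→Elm→Hollow: 3+14+12+7+8+10 = 54
Hollow→Quarry→Vale→Elm→Ridge→Sutton→Hollow: 3+9+8+5+12+5 = 42
Hollow→Quarry→Vale→Elm→Sutton→Ridge→Hollow: 3+9+8+9+12+13 = 54
… (46 more)
Hollow→Quarry→Sutton→Vale→Elm→Ridge→Hollow: 3+2+7+8+5+13 = 38  ← best
The minimum is 38.
One optimal route: Hollow → Quarry → Sutton → Vale → Elm → Ridge → Hollow (or its reverse).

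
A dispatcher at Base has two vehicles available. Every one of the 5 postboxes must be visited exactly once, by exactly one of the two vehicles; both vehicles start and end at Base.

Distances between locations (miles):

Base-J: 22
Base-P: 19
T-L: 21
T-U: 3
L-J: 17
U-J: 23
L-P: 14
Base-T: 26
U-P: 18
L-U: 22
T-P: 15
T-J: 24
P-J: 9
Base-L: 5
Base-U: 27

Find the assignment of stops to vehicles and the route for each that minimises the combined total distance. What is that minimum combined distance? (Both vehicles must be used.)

86 miles — the smallest possible combined total.

Check every non-empty split of the stops between the two vehicles; for each half take its own optimal tour:
  {T} + {L, U, P, J}: 52 + 76 = 128
  {L} + {T, U, P, J}: 10 + 76 = 86
  {T, L} + {U, P, J}: 52 + 76 = 128
  {U} + {T, L, P, J}: 54 + 72 = 126
  {T, U} + {L, P, J}: 56 + 50 = 106
  {L, U} + {T, P, J}: 54 + 72 = 126
  … (15 splits in total)
Best: vehicle 1 Base → L → Base = 10; vehicle 2 Base → U → T → P → J → Base = 76; combined 86.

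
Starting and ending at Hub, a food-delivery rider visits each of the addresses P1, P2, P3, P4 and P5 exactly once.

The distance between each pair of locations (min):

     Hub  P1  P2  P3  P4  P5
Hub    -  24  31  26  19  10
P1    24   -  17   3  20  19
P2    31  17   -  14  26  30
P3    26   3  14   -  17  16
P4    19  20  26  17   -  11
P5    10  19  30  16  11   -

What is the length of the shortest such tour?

Shortest round trip = 88 min.

There are 60 distinct closed tours to check (reversals are equivalent).
Hub→P1→P2→P3→P4→P5→Hub: 24+17+14+17+11+10 = 93
Hub→P1→P2→P3→P5→P4→Hub: 24+17+14+16+11+19 = 101
Hub→P1→P2→P4→P3→P5→Hub: 24+17+26+17+16+10 = 110
Hub→P1→P2→P4→P5→P3→Hub: 24+17+26+11+16+26 = 120
Hub→P1→P2→P5→P3→P4→Hub: 24+17+30+16+17+19 = 123
Hub→P1→P2→P5→P4→P3→Hub: 24+17+30+11+17+26 = 125
Hub→P1→P3→P2→P4→P5→Hub: 24+3+14+26+11+10 = 88
Hub→P1→P3→P2→P5→P4→Hub: 24+3+14+30+11+19 = 101
Hub→P1→P3→P4→P2→P5→Hub: 24+3+17+26+30+10 = 110
Hub→P1→P3→P4→P5→P2→Hub: 24+3+17+11+30+31 = 116
Hub→P1→P3→P5→P2→P4→Hub: 24+3+16+30+26+19 = 118
Hub→P1→P3→P5→P4→P2→Hub: 24+3+16+11+26+31 = 111
Hub→P1→P4→P2→P3→P5→Hub: 24+20+26+14+16+10 = 110
Hub→P1→P4→P2→P5→P3→Hub: 24+20+26+30+16+26 = 142
… (46 more)
The minimum is 88.
One optimal route: Hub → P1 → P3 → P2 → P4 → P5 → Hub (or its reverse).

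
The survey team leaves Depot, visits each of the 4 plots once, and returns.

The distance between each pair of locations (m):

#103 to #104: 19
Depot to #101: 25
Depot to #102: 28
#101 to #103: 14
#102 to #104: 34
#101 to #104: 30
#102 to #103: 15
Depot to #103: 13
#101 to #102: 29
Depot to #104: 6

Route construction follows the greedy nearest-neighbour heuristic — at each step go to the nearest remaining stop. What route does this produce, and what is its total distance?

At Depot the remaining stops are #104 6, #103 13, #101 25, #102 28; go to #104.
At #104 the remaining stops are #103 19, #101 30, #102 34; go to #103.
At #103 the remaining stops are #101 14, #102 15; go to #101.
At #101 the remaining stops are #102 29; go to #102.
Return #102→Depot: 28.
Total = 6 + 19 + 14 + 29 + 28 = 96.

96 m along Depot → #104 → #103 → #101 → #102 → Depot.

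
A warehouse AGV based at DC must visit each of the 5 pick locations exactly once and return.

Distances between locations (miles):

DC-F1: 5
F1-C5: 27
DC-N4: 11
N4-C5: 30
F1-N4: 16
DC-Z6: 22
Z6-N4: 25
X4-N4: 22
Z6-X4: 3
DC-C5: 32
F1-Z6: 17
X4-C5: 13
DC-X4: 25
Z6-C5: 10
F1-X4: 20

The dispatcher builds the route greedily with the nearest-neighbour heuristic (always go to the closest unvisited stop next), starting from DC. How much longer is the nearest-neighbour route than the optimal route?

From DC: F1=5, N4=11, Z6=22, X4=25, C5=32 → choose F1 (5).
From F1: N4=16, Z6=17, X4=20, C5=27 → choose N4 (16).
From N4: X4=22, Z6=25, C5=30 → choose X4 (22).
From X4: Z6=3, C5=13 → choose Z6 (3).
From Z6: C5=10 → choose C5 (10).
NN route DC → F1 → N4 → X4 → Z6 → C5 → DC costs 88.
Optimal: DC → F1 → Z6 → C5 → X4 → N4 → DC costs 78 (by enumerating all 60 distinct tours).
Excess = 88 − 78 = 10.

Excess over optimum: 10 miles.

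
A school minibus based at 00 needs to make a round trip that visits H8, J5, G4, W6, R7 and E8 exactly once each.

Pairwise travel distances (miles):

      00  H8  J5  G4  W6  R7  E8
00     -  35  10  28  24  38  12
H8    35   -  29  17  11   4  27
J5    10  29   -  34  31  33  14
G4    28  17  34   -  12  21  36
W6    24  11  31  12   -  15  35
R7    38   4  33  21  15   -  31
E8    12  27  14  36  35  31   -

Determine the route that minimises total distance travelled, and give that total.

00-H8-J5-G4-W6-R7-E8-00: 35+29+34+12+15+31+12 = 168
00-H8-J5-G4-W6-E8-R7-00: 35+29+34+12+35+31+38 = 214
00-H8-J5-G4-R7-W6-E8-00: 35+29+34+21+15+35+12 = 181
00-H8-J5-G4-R7-E8-W6-00: 35+29+34+21+31+35+24 = 209
00-H8-J5-G4-E8-W6-R7-00: 35+29+34+36+35+15+38 = 222
00-H8-J5-G4-E8-R7-W6-00: 35+29+34+36+31+15+24 = 204
00-H8-J5-W6-G4-R7-E8-00: 35+29+31+12+21+31+12 = 171
00-H8-J5-W6-G4-E8-R7-00: 35+29+31+12+36+31+38 = 212
… (352 more)
00-J5-E8-H8-R7-W6-G4-00: 10+14+27+4+15+12+28 = 110  ← best
The minimum is 110.
One optimal route: 00 → J5 → E8 → H8 → R7 → W6 → G4 → 00 (or its reverse).

Shortest round trip = 110 miles.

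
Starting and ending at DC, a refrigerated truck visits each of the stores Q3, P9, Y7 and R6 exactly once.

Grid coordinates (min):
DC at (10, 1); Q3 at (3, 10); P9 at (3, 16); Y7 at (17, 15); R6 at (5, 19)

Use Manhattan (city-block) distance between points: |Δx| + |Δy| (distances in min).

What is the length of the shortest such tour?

DC - Q3 - P9 - Y7 - R6 - DC: 16+6+15+16+23 = 76
DC - Q3 - P9 - R6 - Y7 - DC: 16+6+5+16+21 = 64
DC - Q3 - Y7 - P9 - R6 - DC: 16+19+15+5+23 = 78
DC - Q3 - Y7 - R6 - P9 - DC: 16+19+16+5+22 = 78
DC - Q3 - R6 - P9 - Y7 - DC: 16+11+5+15+21 = 68
DC - Q3 - R6 - Y7 - P9 - DC: 16+11+16+15+22 = 80
DC - P9 - Q3 - Y7 - R6 - DC: 22+6+19+16+23 = 86
DC - P9 - Q3 - R6 - Y7 - DC: 22+6+11+16+21 = 76
DC - P9 - Y7 - Q3 - R6 - DC: 22+15+19+11+23 = 90
DC - P9 - R6 - Q3 - Y7 - DC: 22+5+11+19+21 = 78
DC - Y7 - Q3 - P9 - R6 - DC: 21+19+6+5+23 = 74
DC - Y7 - P9 - Q3 - R6 - DC: 21+15+6+11+23 = 76
The minimum is 64.
One optimal route: DC → Q3 → P9 → R6 → Y7 → DC (or its reverse).

Minimum total distance: 64 min.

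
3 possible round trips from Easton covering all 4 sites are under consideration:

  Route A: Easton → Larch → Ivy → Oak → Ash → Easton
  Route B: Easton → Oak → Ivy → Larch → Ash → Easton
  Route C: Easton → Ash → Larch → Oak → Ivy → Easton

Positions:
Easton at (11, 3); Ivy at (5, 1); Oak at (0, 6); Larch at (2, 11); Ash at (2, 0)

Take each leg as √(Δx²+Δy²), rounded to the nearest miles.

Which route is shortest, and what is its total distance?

Route A: 12 + 10 + 7 + 6 + 9 = 44
Route B: 11 + 7 + 10 + 11 + 9 = 48
Route C: 9 + 11 + 5 + 7 + 6 = 38

Shortest is Route C, total 38 miles.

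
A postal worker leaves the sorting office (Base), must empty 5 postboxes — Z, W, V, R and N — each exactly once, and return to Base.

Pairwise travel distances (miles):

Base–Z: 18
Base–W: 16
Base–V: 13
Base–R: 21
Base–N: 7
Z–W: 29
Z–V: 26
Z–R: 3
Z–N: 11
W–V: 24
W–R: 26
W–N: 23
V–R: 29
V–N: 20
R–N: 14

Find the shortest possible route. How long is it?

Shortest round trip = 84 miles.

There are 60 distinct closed tours to check (reversals are equivalent).
Base - Z - W - V - R - N - Base: 18+29+24+29+14+7 = 121
Base - Z - W - V - N - R - Base: 18+29+24+20+14+21 = 126
Base - Z - W - R - V - N - Base: 18+29+26+29+20+7 = 129
Base - Z - W - R - N - V - Base: 18+29+26+14+20+13 = 120
Base - Z - W - N - V - R - Base: 18+29+23+20+29+21 = 140
Base - Z - W - N - R - V - Base: 18+29+23+14+29+13 = 126
Base - Z - V - W - R - N - Base: 18+26+24+26+14+7 = 115
Base - Z - V - W - N - R - Base: 18+26+24+23+14+21 = 126
Base - Z - V - R - W - N - Base: 18+26+29+26+23+7 = 129
Base - Z - V - R - N - W - Base: 18+26+29+14+23+16 = 126
Base - Z - V - N - W - R - Base: 18+26+20+23+26+21 = 134
Base - Z - V - N - R - W - Base: 18+26+20+14+26+16 = 120
Base - Z - R - W - V - N - Base: 18+3+26+24+20+7 = 98
Base - Z - R - W - N - V - Base: 18+3+26+23+20+13 = 103
… (46 more)
Base - V - W - R - Z - N - Base: 13+24+26+3+11+7 = 84  ← best
The minimum is 84.
One optimal route: Base → V → W → R → Z → N → Base (or its reverse).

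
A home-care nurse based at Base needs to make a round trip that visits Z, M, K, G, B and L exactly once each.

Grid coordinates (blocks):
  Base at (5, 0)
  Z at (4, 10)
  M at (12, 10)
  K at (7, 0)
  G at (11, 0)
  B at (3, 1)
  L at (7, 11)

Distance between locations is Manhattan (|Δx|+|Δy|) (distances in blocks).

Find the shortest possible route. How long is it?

40 blocks — the shortest possible round trip.

With 6 stops there are 6!/2 = 360 distinct round trips (a route and its reverse cost the same).
Base-Z-M-K-G-B-L-Base: 11+8+15+4+9+14+13 = 74
Base-Z-M-K-G-L-B-Base: 11+8+15+4+15+14+3 = 70
Base-Z-M-K-B-G-L-Base: 11+8+15+5+9+15+13 = 76
Base-Z-M-K-B-L-G-Base: 11+8+15+5+14+15+6 = 74
Base-Z-M-K-L-G-B-Base: 11+8+15+11+15+9+3 = 72
Base-Z-M-K-L-B-G-Base: 11+8+15+11+14+9+6 = 74
Base-Z-M-G-K-B-L-Base: 11+8+11+4+5+14+13 = 66
Base-Z-M-G-K-L-B-Base: 11+8+11+4+11+14+3 = 62
… (352 more)
Base-K-G-M-L-Z-B-Base: 2+4+11+6+4+10+3 = 40  ← best
The minimum is 40.
One optimal route: Base → K → G → M → L → Z → B → Base (or its reverse).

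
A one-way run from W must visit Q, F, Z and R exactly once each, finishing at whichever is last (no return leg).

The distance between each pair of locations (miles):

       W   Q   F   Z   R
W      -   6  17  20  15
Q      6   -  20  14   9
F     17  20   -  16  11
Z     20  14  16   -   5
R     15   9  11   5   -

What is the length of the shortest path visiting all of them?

There are 4! = 24 possible orderings.
W → Q → F → Z → R: 6+20+16+5 = 47
W → Q → F → R → Z: 6+20+11+5 = 42
W → Q → Z → F → R: 6+14+16+11 = 47
W → Q → Z → R → F: 6+14+5+11 = 36
W → Q → R → F → Z: 6+9+11+16 = 42
W → Q → R → Z → F: 6+9+5+16 = 36
W → F → Q → Z → R: 17+20+14+5 = 56
W → F → Q → R → Z: 17+20+9+5 = 51
W → F → Z → Q → R: 17+16+14+9 = 56
W → F → Z → R → Q: 17+16+5+9 = 47
W → F → R → Q → Z: 17+11+9+14 = 51
W → F → R → Z → Q: 17+11+5+14 = 47
W → Z → Q → F → R: 20+14+20+11 = 65
W → Z → Q → R → F: 20+14+9+11 = 54
… (10 more)
The minimum is 36.
One shortest path: W → Q → Z → R → F.

Shortest open route: 36 miles.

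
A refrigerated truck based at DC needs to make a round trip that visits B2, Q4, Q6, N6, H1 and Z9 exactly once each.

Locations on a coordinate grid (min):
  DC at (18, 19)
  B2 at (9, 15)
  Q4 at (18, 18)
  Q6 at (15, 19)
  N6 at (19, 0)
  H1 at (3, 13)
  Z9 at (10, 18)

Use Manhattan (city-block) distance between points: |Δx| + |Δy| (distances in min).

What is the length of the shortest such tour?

There are 360 distinct closed tours to check (reversals are equivalent).
DC → B2 → Q4 → Q6 → N6 → H1 → Z9 → DC: 13+12+4+23+29+12+9 = 102
DC → B2 → Q4 → Q6 → N6 → Z9 → H1 → DC: 13+12+4+23+27+12+21 = 112
DC → B2 → Q4 → Q6 → H1 → N6 → Z9 → DC: 13+12+4+18+29+27+9 = 112
DC → B2 → Q4 → Q6 → H1 → Z9 → N6 → DC: 13+12+4+18+12+27+20 = 106
DC → B2 → Q4 → Q6 → Z9 → N6 → H1 → DC: 13+12+4+6+27+29+21 = 112
DC → B2 → Q4 → Q6 → Z9 → H1 → N6 → DC: 13+12+4+6+12+29+20 = 96
DC → B2 → Q4 → N6 → Q6 → H1 → Z9 → DC: 13+12+19+23+18+12+9 = 106
DC → B2 → Q4 → N6 → Q6 → Z9 → H1 → DC: 13+12+19+23+6+12+21 = 106
… (352 more)
DC → Q4 → N6 → H1 → B2 → Z9 → Q6 → DC: 1+19+29+8+4+6+3 = 70  ← best
The minimum is 70.
One optimal route: DC → Q4 → N6 → H1 → B2 → Z9 → Q6 → DC (or its reverse).

Minimum total distance: 70 min.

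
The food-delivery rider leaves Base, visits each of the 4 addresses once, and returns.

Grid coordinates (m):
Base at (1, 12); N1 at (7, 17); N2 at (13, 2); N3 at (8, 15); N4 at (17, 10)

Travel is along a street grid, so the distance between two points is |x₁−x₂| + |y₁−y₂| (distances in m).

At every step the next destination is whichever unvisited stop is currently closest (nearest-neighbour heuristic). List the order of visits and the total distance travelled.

At Base the remaining stops are N3 10, N1 11, N4 18, N2 22; go to N3.
At N3 the remaining stops are N1 3, N4 14, N2 18; go to N1.
At N1 the remaining stops are N4 17, N2 21; go to N4.
At N4 the remaining stops are N2 12; go to N2.
Return N2→Base: 22.
Total = 10 + 3 + 17 + 12 + 22 = 64.

Nearest-neighbour total = 64 m; route Base → N3 → N1 → N4 → N2 → Base.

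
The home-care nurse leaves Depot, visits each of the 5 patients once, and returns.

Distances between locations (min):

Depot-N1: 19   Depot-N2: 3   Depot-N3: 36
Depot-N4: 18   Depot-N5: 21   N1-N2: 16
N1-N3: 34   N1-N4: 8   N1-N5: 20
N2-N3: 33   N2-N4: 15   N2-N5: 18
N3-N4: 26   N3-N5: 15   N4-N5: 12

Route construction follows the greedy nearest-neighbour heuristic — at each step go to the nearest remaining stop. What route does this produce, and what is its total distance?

Depot → [N2:3 / N4:18 / N1:19 / N5:21 / N3:36] → N2 (3)
N2 → [N4:15 / N1:16 / N5:18 / N3:33] → N4 (15)
N4 → [N1:8 / N5:12 / N3:26] → N1 (8)
N1 → [N5:20 / N3:34] → N5 (20)
N5 → [N3:15] → N3 (15)
Return N3→Depot: 36.
Total = 3 + 15 + 8 + 20 + 15 + 36 = 97.

Total distance 97 min via the nearest-neighbour route Depot → N2 → N4 → N1 → N5 → N3 → Depot.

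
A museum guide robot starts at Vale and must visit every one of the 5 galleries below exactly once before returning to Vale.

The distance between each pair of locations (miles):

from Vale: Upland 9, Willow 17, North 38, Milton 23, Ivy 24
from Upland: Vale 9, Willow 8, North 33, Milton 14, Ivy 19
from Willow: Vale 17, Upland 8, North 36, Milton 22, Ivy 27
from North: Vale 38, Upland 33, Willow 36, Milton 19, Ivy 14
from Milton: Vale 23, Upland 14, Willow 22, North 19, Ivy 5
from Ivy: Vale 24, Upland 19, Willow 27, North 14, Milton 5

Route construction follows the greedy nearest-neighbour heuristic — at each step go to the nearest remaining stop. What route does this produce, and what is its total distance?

At Vale the remaining stops are Upland 9, Willow 17, Milton 23, Ivy 24, North 38; go to Upland.
At Upland the remaining stops are Willow 8, Milton 14, Ivy 19, North 33; go to Willow.
At Willow the remaining stops are Milton 22, Ivy 27, North 36; go to Milton.
At Milton the remaining stops are Ivy 5, North 19; go to Ivy.
At Ivy the remaining stops are North 14; go to North.
Return North→Vale: 38.
Total = 9 + 8 + 22 + 5 + 14 + 38 = 96.

96 miles along Vale → Upland → Willow → Milton → Ivy → North → Vale.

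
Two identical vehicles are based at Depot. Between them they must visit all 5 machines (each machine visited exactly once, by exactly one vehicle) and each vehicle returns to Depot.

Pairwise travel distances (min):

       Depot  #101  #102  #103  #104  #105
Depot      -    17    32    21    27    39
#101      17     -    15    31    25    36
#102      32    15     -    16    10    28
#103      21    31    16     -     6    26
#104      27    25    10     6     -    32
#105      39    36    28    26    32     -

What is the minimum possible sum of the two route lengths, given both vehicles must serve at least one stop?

Minimum combined distance: 138 min.

There are 2^4 − 1 = 15 ways to divide the 5 stops into two non-empty groups. For each, the best each vehicle can do is its own shortest tour through its group:
  {#101} + {#102, #103, #104, #105}: 34 + 104 = 138
  {#102} + {#101, #103, #104, #105}: 64 + 112 = 176
  {#101, #102} + {#103, #104, #105}: 64 + 98 = 162
  {#103} + {#101, #102, #104, #105}: 42 + 113 = 155
  {#101, #103} + {#102, #104, #105}: 69 + 104 = 173
  {#102, #103} + {#101, #104, #105}: 69 + 112 = 181
  … (15 splits in total)
Best: vehicle 1 Depot → #101 → Depot = 34; vehicle 2 Depot → #103 → #104 → #102 → #105 → Depot = 104; combined 138.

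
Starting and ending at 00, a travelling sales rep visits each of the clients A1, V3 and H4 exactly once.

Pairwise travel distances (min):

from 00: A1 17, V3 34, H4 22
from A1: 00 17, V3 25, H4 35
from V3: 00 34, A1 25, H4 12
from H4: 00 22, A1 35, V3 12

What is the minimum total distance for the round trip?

Shortest round trip = 76 min.

With 3 stops there are 3!/2 = 3 distinct round trips (a route and its reverse cost the same).
00 - A1 - V3 - H4 - 00: 17+25+12+22 = 76
00 - A1 - H4 - V3 - 00: 17+35+12+34 = 98
00 - V3 - A1 - H4 - 00: 34+25+35+22 = 116
The minimum is 76.
One optimal route: 00 → A1 → V3 → H4 → 00 (or its reverse).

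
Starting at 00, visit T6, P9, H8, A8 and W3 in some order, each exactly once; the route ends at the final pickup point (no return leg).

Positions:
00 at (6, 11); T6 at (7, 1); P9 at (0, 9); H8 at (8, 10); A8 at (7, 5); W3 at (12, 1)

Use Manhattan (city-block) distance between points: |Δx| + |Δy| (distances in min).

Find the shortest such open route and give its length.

32 min — the minimum one-way total.

There are 5! = 120 possible orderings.
00 - T6 - P9 - H8 - A8 - W3: 11+15+9+6+9 = 50
00 - T6 - P9 - H8 - W3 - A8: 11+15+9+13+9 = 57
00 - T6 - P9 - A8 - H8 - W3: 11+15+11+6+13 = 56
00 - T6 - P9 - A8 - W3 - H8: 11+15+11+9+13 = 59
00 - T6 - P9 - W3 - H8 - A8: 11+15+20+13+6 = 65
00 - T6 - P9 - W3 - A8 - H8: 11+15+20+9+6 = 61
00 - T6 - H8 - P9 - A8 - W3: 11+10+9+11+9 = 50
00 - T6 - H8 - P9 - W3 - A8: 11+10+9+20+9 = 59
00 - T6 - H8 - A8 - P9 - W3: 11+10+6+11+20 = 58
00 - T6 - H8 - A8 - W3 - P9: 11+10+6+9+20 = 56
00 - T6 - H8 - W3 - P9 - A8: 11+10+13+20+11 = 65
00 - T6 - H8 - W3 - A8 - P9: 11+10+13+9+11 = 54
00 - T6 - A8 - P9 - H8 - W3: 11+4+11+9+13 = 48
00 - T6 - A8 - P9 - W3 - H8: 11+4+11+20+13 = 59
… (106 more)
00 - P9 - H8 - A8 - T6 - W3: 8+9+6+4+5 = 32  ← best
The minimum is 32.
One shortest path: 00 → P9 → H8 → A8 → T6 → W3.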